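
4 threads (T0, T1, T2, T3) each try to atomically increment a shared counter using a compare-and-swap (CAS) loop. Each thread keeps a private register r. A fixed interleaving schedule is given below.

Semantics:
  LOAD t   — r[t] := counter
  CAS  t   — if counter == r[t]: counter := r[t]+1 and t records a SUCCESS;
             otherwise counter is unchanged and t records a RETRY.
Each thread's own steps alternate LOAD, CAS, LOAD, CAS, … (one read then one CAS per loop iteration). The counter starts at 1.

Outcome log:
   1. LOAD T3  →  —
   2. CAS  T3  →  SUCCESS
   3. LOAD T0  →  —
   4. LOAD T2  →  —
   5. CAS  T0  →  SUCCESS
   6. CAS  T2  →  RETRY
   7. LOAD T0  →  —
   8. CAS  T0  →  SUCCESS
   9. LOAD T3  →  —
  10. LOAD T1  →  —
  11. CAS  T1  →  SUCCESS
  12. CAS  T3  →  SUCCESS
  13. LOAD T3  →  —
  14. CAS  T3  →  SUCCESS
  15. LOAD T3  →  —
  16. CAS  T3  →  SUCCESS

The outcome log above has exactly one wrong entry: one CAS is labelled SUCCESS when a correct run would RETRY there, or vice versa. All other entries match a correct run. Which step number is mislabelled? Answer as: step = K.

Re-executing:
[1] T3.load  rd  (counter 1, T3.r 1)
[2] T3.cas  hit  (counter 2, T3.r 1)
[3] T0.load  rd  (counter 2, T0.r 2)
[4] T2.load  rd  (counter 2, T2.r 2)
[5] T0.cas  hit  (counter 3, T0.r 2)
[6] T2.cas  miss  (counter 3, T2.r 2)
[7] T0.load  rd  (counter 3, T0.r 3)
[8] T0.cas  hit  (counter 4, T0.r 3)
[9] T3.load  rd  (counter 4, T3.r 4)
[10] T1.load  rd  (counter 4, T1.r 4)
[11] T1.cas  hit  (counter 5, T1.r 4)
[12] T3.cas  miss  (counter 5, T3.r 4)
[13] T3.load  rd  (counter 5, T3.r 5)
[14] T3.cas  hit  (counter 6, T3.r 5)
[15] T3.load  rd  (counter 6, T3.r 6)
[16] T3.cas  hit  (counter 7, T3.r 6)
Mismatch at 12.

step = 12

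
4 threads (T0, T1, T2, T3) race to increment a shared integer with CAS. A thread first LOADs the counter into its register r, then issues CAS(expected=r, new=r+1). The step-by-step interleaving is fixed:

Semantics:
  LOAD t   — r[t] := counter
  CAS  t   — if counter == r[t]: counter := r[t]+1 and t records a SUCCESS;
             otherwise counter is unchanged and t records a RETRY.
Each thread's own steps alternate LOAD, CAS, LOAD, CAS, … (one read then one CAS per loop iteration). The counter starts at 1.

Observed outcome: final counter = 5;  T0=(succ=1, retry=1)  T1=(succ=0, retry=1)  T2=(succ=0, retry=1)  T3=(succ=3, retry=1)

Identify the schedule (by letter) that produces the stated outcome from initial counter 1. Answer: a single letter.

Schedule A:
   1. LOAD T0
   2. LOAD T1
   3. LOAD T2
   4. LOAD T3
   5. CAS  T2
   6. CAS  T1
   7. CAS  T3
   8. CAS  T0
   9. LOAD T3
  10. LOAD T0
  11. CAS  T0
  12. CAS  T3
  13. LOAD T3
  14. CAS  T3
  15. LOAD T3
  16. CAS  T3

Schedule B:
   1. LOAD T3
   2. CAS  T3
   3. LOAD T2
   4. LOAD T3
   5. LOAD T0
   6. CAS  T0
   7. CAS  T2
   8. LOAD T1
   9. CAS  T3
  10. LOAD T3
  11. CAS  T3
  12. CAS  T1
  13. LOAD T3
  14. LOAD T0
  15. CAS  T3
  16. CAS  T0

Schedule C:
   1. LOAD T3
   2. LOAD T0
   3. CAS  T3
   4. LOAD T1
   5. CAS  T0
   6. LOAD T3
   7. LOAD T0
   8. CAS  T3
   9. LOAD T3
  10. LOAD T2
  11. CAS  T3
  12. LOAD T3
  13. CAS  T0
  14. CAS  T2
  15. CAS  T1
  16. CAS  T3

B

Tracing schedule B:
#1 T3 reads 1
#2 T3 CAS(1→2) writes; counter now 2
#3 T2 reads 2
#4 T3 reads 2
#5 T0 reads 2
#6 T0 CAS(2→3) writes; counter now 3
#7 T2 CAS(2→3) fails; counter now 3
#8 T1 reads 3
#9 T3 CAS(2→3) fails; counter now 3
#10 T3 reads 3
#11 T3 CAS(3→4) writes; counter now 4
#12 T1 CAS(3→4) fails; counter now 4
#13 T3 reads 4
#14 T0 reads 4
#15 T3 CAS(4→5) writes; counter now 5
#16 T0 CAS(4→5) fails; counter now 5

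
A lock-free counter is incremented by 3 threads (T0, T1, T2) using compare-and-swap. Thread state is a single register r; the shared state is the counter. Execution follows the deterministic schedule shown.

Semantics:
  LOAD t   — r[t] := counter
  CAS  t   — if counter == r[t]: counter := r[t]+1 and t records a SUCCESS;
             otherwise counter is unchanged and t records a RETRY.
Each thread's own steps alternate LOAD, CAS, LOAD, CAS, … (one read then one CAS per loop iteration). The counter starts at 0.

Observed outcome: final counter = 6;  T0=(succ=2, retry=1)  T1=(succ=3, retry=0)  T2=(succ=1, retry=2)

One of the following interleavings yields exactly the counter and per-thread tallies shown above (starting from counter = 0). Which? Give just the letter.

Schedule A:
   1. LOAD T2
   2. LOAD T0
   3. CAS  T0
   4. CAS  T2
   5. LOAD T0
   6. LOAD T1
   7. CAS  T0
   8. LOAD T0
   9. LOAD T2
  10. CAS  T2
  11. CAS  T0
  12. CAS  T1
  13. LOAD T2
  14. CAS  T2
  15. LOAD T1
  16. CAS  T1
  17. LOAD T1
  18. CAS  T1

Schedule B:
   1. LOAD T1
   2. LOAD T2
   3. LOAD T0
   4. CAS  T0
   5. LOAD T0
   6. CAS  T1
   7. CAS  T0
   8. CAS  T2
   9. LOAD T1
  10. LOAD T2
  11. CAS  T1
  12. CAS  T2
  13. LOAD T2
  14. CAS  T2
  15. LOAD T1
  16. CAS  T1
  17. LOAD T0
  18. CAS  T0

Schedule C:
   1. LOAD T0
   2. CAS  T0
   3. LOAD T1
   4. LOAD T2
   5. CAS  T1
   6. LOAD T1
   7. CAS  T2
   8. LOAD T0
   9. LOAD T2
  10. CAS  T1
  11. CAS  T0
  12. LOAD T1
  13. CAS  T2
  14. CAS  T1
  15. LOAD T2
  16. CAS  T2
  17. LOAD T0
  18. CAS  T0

C

Simulating candidate C:
[1] T0.load  rd  (counter 0, T0.r 0)
[2] T0.cas  hit  (counter 1, T0.r 0)
[3] T1.load  rd  (counter 1, T1.r 1)
[4] T2.load  rd  (counter 1, T2.r 1)
[5] T1.cas  hit  (counter 2, T1.r 1)
[6] T1.load  rd  (counter 2, T1.r 2)
[7] T2.cas  miss  (counter 2, T2.r 1)
[8] T0.load  rd  (counter 2, T0.r 2)
[9] T2.load  rd  (counter 2, T2.r 2)
[10] T1.cas  hit  (counter 3, T1.r 2)
[11] T0.cas  miss  (counter 3, T0.r 2)
[12] T1.load  rd  (counter 3, T1.r 3)
[13] T2.cas  miss  (counter 3, T2.r 2)
[14] T1.cas  hit  (counter 4, T1.r 3)
[15] T2.load  rd  (counter 4, T2.r 4)
[16] T2.cas  hit  (counter 5, T2.r 4)
[17] T0.load  rd  (counter 5, T0.r 5)
[18] T0.cas  hit  (counter 6, T0.r 5)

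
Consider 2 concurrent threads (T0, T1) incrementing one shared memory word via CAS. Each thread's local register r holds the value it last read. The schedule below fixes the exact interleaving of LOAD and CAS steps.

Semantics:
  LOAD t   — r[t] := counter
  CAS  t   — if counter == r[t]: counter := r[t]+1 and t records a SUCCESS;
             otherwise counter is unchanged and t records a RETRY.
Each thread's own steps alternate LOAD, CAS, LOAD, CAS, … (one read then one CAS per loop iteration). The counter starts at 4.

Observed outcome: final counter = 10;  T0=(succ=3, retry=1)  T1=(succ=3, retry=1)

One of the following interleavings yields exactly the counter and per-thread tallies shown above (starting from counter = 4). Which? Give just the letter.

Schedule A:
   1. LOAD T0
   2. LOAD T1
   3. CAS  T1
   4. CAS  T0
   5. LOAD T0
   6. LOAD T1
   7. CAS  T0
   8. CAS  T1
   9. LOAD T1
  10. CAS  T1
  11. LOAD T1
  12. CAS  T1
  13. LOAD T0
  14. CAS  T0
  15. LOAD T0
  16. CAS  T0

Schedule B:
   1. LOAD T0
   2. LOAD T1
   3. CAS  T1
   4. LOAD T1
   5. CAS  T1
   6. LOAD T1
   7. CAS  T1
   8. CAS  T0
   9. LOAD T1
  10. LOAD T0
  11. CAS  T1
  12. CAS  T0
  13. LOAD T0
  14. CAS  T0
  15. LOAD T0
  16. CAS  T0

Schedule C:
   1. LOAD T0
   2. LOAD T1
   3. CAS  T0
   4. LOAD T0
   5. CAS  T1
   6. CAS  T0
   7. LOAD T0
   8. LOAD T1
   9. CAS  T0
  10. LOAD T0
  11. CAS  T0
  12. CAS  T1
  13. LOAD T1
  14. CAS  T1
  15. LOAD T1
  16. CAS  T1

Run A:
#1 T0 reads 4
#2 T1 reads 4
#3 T1 CAS(4→5) writes; counter now 5
#4 T0 CAS(4→5) fails; counter now 5
#5 T0 reads 5
#6 T1 reads 5
#7 T0 CAS(5→6) writes; counter now 6
#8 T1 CAS(5→6) fails; counter now 6
#9 T1 reads 6
#10 T1 CAS(6→7) writes; counter now 7
#11 T1 reads 7
#12 T1 CAS(7→8) writes; counter now 8
#13 T0 reads 8
#14 T0 CAS(8→9) writes; counter now 9
#15 T0 reads 9
#16 T0 CAS(9→10) writes; counter now 10

A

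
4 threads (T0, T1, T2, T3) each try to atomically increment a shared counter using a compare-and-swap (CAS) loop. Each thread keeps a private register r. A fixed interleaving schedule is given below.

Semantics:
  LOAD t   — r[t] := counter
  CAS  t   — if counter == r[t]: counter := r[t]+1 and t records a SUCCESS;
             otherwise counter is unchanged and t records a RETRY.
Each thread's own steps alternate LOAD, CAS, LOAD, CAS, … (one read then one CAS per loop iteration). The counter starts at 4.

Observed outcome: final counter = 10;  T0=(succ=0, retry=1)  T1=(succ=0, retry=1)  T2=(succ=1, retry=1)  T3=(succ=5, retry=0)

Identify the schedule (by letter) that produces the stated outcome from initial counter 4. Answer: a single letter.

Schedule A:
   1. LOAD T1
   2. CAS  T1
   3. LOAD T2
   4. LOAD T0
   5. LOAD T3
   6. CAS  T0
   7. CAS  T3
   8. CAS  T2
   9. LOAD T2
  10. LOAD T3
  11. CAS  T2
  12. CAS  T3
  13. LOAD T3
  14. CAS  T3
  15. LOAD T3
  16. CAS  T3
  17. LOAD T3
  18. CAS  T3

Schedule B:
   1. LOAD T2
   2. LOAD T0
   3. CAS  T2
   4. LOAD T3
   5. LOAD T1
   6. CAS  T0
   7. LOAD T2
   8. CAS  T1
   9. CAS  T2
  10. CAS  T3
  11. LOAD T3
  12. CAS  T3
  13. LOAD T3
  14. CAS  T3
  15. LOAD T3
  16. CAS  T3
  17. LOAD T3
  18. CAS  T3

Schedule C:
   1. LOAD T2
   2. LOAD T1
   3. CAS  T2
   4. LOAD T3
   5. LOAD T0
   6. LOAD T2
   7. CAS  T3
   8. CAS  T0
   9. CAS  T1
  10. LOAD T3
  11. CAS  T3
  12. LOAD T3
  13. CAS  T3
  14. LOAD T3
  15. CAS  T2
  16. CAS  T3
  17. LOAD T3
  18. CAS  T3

C

Run C:
1. LOAD T2 → mem=4 r[T2]=4 [LOAD]
2. LOAD T1 → mem=4 r[T1]=4 [LOAD]
3. CAS T2 → mem=5 r[T2]=4 [OK]
4. LOAD T3 → mem=5 r[T3]=5 [LOAD]
5. LOAD T0 → mem=5 r[T0]=5 [LOAD]
6. LOAD T2 → mem=5 r[T2]=5 [LOAD]
7. CAS T3 → mem=6 r[T3]=5 [OK]
8. CAS T0 → mem=6 r[T0]=5 [RETRY]
9. CAS T1 → mem=6 r[T1]=4 [RETRY]
10. LOAD T3 → mem=6 r[T3]=6 [LOAD]
11. CAS T3 → mem=7 r[T3]=6 [OK]
12. LOAD T3 → mem=7 r[T3]=7 [LOAD]
13. CAS T3 → mem=8 r[T3]=7 [OK]
14. LOAD T3 → mem=8 r[T3]=8 [LOAD]
15. CAS T2 → mem=8 r[T2]=5 [RETRY]
16. CAS T3 → mem=9 r[T3]=8 [OK]
17. LOAD T3 → mem=9 r[T3]=9 [LOAD]
18. CAS T3 → mem=10 r[T3]=9 [OK]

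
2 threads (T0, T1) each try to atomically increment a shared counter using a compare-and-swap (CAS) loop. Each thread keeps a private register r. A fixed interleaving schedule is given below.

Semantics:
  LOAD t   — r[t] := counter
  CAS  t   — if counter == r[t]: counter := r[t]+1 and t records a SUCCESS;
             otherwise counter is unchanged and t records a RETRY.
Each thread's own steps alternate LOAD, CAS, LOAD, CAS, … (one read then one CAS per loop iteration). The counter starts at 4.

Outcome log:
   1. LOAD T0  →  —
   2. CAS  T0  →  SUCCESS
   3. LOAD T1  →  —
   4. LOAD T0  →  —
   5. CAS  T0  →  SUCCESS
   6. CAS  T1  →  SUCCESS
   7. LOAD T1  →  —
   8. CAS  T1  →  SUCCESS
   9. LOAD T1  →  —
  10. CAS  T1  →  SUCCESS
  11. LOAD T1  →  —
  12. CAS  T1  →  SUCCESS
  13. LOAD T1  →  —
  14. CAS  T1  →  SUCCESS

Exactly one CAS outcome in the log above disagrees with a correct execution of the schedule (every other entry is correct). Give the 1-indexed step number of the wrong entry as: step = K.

Correct run:
   1) LOAD T0:  M=4  r_T0=4
   2) CAS  T0:  M=5  r_T0=4 ✓
   3) LOAD T1:  M=5  r_T1=5
   4) LOAD T0:  M=5  r_T0=5
   5) CAS  T0:  M=6  r_T0=5 ✓
   6) CAS  T1:  M=6  r_T1=5 ✗
   7) LOAD T1:  M=6  r_T1=6
   8) CAS  T1:  M=7  r_T1=6 ✓
   9) LOAD T1:  M=7  r_T1=7
  10) CAS  T1:  M=8  r_T1=7 ✓
  11) LOAD T1:  M=8  r_T1=8
  12) CAS  T1:  M=9  r_T1=8 ✓
  13) LOAD T1:  M=9  r_T1=9
  14) CAS  T1:  M=10  r_T1=9 ✓
Flip is step 6.

step = 6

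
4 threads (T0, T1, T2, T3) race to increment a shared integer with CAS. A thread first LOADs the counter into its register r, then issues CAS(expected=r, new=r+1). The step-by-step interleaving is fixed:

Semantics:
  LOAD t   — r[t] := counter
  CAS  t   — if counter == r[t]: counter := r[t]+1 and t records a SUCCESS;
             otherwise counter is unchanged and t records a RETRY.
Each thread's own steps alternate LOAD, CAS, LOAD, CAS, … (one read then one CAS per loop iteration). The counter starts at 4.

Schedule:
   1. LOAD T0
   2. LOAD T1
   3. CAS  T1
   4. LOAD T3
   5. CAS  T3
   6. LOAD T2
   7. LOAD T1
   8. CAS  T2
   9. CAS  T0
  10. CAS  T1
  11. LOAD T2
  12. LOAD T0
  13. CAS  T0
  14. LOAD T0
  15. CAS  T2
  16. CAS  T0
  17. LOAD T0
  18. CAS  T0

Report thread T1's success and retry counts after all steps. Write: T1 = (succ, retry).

step 1: T0 LOAD ⇒ load; ctr=4 reg=4
step 2: T1 LOAD ⇒ load; ctr=4 reg=4
step 3: T1 CAS ⇒ ok; ctr=5 reg=4
step 4: T3 LOAD ⇒ load; ctr=5 reg=5
step 5: T3 CAS ⇒ ok; ctr=6 reg=5
step 6: T2 LOAD ⇒ load; ctr=6 reg=6
step 7: T1 LOAD ⇒ load; ctr=6 reg=6
step 8: T2 CAS ⇒ ok; ctr=7 reg=6
step 9: T0 CAS ⇒ retry; ctr=7 reg=4
step 10: T1 CAS ⇒ retry; ctr=7 reg=6
step 11: T2 LOAD ⇒ load; ctr=7 reg=7
step 12: T0 LOAD ⇒ load; ctr=7 reg=7
step 13: T0 CAS ⇒ ok; ctr=8 reg=7
step 14: T0 LOAD ⇒ load; ctr=8 reg=8
step 15: T2 CAS ⇒ retry; ctr=8 reg=7
step 16: T0 CAS ⇒ ok; ctr=9 reg=8
step 17: T0 LOAD ⇒ load; ctr=9 reg=9
step 18: T0 CAS ⇒ ok; ctr=10 reg=9

T1 = (1, 1)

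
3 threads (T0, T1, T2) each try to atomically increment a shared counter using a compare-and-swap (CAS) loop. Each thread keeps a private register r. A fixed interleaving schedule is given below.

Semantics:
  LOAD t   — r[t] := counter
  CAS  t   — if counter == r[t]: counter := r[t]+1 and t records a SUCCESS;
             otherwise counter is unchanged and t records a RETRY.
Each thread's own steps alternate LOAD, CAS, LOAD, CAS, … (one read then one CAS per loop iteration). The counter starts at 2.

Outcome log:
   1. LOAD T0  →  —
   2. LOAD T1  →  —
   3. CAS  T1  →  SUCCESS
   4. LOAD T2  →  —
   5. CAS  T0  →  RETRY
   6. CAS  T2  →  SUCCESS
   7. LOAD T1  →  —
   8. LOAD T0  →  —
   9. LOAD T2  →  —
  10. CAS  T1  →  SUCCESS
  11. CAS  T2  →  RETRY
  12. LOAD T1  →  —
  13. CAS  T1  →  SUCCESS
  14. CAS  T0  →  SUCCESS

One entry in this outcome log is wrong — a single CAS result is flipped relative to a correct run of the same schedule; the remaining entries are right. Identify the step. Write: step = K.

Correct run:
1. LOAD T0 → mem=2 r[T0]=2 [LOAD]
2. LOAD T1 → mem=2 r[T1]=2 [LOAD]
3. CAS T1 → mem=3 r[T1]=2 [OK]
4. LOAD T2 → mem=3 r[T2]=3 [LOAD]
5. CAS T0 → mem=3 r[T0]=2 [RETRY]
6. CAS T2 → mem=4 r[T2]=3 [OK]
7. LOAD T1 → mem=4 r[T1]=4 [LOAD]
8. LOAD T0 → mem=4 r[T0]=4 [LOAD]
9. LOAD T2 → mem=4 r[T2]=4 [LOAD]
10. CAS T1 → mem=5 r[T1]=4 [OK]
11. CAS T2 → mem=5 r[T2]=4 [RETRY]
12. LOAD T1 → mem=5 r[T1]=5 [LOAD]
13. CAS T1 → mem=6 r[T1]=5 [OK]
14. CAS T0 → mem=6 r[T0]=4 [RETRY]
Flip is step 14.

step = 14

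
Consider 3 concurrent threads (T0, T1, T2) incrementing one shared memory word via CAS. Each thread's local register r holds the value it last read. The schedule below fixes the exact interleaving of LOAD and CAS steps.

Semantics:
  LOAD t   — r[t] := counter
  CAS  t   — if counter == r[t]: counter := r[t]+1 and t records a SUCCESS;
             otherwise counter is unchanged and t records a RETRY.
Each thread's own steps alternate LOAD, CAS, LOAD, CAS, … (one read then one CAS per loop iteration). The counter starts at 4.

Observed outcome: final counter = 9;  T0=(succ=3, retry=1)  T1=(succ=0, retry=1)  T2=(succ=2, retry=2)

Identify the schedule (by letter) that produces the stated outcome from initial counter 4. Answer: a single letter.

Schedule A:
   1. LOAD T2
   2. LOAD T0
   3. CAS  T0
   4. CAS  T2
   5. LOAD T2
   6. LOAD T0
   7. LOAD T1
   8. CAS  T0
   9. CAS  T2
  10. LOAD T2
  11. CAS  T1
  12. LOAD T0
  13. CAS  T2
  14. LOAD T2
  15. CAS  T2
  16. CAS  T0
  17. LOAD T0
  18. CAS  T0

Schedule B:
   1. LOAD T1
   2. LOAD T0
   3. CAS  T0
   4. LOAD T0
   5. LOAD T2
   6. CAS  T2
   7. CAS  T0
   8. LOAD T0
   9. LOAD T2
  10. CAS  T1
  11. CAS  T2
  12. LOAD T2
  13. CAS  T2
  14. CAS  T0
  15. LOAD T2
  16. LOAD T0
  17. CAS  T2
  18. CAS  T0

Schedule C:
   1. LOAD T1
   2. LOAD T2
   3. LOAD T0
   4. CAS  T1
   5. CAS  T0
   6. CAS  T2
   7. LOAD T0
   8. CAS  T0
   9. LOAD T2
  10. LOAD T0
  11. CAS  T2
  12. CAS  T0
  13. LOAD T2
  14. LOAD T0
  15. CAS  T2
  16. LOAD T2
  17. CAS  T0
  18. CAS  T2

Run A:
T2 LOAD — after: cnt=4, r=4 — load
T0 LOAD — after: cnt=4, r=4 — load
T0 CAS — after: cnt=5, r=4 — ok
T2 CAS — after: cnt=5, r=4 — retry
T2 LOAD — after: cnt=5, r=5 — load
T0 LOAD — after: cnt=5, r=5 — load
T1 LOAD — after: cnt=5, r=5 — load
T0 CAS — after: cnt=6, r=5 — ok
T2 CAS — after: cnt=6, r=5 — retry
T2 LOAD — after: cnt=6, r=6 — load
T1 CAS — after: cnt=6, r=5 — retry
T0 LOAD — after: cnt=6, r=6 — load
T2 CAS — after: cnt=7, r=6 — ok
T2 LOAD — after: cnt=7, r=7 — load
T2 CAS — after: cnt=8, r=7 — ok
T0 CAS — after: cnt=8, r=6 — retry
T0 LOAD — after: cnt=8, r=8 — load
T0 CAS — after: cnt=9, r=8 — ok

A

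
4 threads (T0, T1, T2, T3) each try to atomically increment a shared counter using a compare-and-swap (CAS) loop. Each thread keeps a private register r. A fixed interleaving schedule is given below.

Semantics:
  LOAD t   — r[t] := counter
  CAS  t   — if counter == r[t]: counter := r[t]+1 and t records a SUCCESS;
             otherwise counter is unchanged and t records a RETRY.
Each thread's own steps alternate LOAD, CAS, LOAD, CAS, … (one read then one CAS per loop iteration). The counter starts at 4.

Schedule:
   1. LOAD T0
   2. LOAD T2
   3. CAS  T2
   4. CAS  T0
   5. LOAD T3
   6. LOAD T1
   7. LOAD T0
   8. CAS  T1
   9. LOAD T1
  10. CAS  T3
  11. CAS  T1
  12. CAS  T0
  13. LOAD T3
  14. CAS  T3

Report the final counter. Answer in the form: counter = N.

1. LOAD T0 → mem=4 r[T0]=4 [LOAD]
2. LOAD T2 → mem=4 r[T2]=4 [LOAD]
3. CAS T2 → mem=5 r[T2]=4 [OK]
4. CAS T0 → mem=5 r[T0]=4 [RETRY]
5. LOAD T3 → mem=5 r[T3]=5 [LOAD]
6. LOAD T1 → mem=5 r[T1]=5 [LOAD]
7. LOAD T0 → mem=5 r[T0]=5 [LOAD]
8. CAS T1 → mem=6 r[T1]=5 [OK]
9. LOAD T1 → mem=6 r[T1]=6 [LOAD]
10. CAS T3 → mem=6 r[T3]=5 [RETRY]
11. CAS T1 → mem=7 r[T1]=6 [OK]
12. CAS T0 → mem=7 r[T0]=5 [RETRY]
13. LOAD T3 → mem=7 r[T3]=7 [LOAD]
14. CAS T3 → mem=8 r[T3]=7 [OK]

counter = 8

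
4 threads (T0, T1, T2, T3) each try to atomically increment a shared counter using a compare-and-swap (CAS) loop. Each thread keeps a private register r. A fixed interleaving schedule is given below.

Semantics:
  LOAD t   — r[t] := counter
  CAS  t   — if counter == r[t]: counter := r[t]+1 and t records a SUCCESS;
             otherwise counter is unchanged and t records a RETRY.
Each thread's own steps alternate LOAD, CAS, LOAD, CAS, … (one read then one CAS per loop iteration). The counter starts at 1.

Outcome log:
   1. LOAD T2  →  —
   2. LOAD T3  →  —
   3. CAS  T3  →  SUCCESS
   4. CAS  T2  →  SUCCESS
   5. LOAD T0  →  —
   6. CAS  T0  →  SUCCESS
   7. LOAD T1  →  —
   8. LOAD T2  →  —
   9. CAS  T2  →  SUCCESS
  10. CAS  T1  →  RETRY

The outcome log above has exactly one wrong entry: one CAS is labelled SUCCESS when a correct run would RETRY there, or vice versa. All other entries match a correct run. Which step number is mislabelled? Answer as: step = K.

Reference trace:
T2 LOAD — after: cnt=1, r=1 — load
T3 LOAD — after: cnt=1, r=1 — load
T3 CAS — after: cnt=2, r=1 — ok
T2 CAS — after: cnt=2, r=1 — retry
T0 LOAD — after: cnt=2, r=2 — load
T0 CAS — after: cnt=3, r=2 — ok
T1 LOAD — after: cnt=3, r=3 — load
T2 LOAD — after: cnt=3, r=3 — load
T2 CAS — after: cnt=4, r=3 — ok
T1 CAS — after: cnt=4, r=3 — retry
Log disagrees first at step 4.

step = 4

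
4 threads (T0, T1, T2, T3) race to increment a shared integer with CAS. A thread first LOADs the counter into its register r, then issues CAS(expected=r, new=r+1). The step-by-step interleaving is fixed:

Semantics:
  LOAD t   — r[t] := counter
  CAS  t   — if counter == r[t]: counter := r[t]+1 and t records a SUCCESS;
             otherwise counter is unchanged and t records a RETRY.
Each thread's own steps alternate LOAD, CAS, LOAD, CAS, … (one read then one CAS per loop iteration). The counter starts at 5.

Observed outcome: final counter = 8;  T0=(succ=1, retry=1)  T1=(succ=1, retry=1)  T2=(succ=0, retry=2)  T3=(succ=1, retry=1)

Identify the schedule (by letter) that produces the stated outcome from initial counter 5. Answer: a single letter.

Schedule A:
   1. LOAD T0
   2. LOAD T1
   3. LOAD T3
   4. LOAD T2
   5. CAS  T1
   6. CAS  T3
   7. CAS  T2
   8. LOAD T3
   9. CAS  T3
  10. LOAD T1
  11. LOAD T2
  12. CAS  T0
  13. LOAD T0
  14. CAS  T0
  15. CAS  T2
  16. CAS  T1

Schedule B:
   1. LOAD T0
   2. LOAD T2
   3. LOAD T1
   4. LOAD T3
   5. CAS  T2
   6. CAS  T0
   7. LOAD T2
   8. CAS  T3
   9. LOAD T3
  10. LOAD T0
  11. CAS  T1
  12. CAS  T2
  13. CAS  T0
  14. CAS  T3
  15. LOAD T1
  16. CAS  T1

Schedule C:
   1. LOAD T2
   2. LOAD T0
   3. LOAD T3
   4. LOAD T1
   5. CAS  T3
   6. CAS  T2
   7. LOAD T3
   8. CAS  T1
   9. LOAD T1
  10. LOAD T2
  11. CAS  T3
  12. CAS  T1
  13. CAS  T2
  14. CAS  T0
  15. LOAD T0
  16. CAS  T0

Run A:
#1 T0 reads 5
#2 T1 reads 5
#3 T3 reads 5
#4 T2 reads 5
#5 T1 CAS(5→6) writes; counter now 6
#6 T3 CAS(5→6) fails; counter now 6
#7 T2 CAS(5→6) fails; counter now 6
#8 T3 reads 6
#9 T3 CAS(6→7) writes; counter now 7
#10 T1 reads 7
#11 T2 reads 7
#12 T0 CAS(5→6) fails; counter now 7
#13 T0 reads 7
#14 T0 CAS(7→8) writes; counter now 8
#15 T2 CAS(7→8) fails; counter now 8
#16 T1 CAS(7→8) fails; counter now 8

A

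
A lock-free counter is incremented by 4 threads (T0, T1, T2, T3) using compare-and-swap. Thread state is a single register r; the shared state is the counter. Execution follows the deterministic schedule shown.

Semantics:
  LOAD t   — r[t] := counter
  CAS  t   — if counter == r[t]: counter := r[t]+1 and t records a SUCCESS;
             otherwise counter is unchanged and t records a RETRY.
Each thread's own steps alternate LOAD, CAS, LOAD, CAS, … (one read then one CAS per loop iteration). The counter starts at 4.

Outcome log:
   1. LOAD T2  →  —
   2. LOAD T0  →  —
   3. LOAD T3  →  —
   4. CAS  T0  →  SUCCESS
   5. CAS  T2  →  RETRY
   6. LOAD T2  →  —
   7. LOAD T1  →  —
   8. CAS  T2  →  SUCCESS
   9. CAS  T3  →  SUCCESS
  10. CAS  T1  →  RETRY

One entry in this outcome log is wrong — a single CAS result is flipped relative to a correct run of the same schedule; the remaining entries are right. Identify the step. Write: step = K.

step = 9

Reference trace:
[1] T2.load  rd  (counter 4, T2.r 4)
[2] T0.load  rd  (counter 4, T0.r 4)
[3] T3.load  rd  (counter 4, T3.r 4)
[4] T0.cas  hit  (counter 5, T0.r 4)
[5] T2.cas  miss  (counter 5, T2.r 4)
[6] T2.load  rd  (counter 5, T2.r 5)
[7] T1.load  rd  (counter 5, T1.r 5)
[8] T2.cas  hit  (counter 6, T2.r 5)
[9] T3.cas  miss  (counter 6, T3.r 4)
[10] T1.cas  miss  (counter 6, T1.r 5)
Log disagrees first at step 9.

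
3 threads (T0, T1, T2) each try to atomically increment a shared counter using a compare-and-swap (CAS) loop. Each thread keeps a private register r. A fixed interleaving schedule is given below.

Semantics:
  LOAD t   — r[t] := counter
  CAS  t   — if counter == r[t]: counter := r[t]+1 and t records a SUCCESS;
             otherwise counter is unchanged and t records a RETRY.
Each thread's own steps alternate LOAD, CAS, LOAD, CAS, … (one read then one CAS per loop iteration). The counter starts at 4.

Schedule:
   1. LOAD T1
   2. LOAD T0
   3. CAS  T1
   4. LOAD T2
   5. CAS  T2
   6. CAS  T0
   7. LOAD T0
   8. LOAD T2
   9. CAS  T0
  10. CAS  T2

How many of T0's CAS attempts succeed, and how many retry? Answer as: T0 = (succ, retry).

1. LOAD T1 → mem=4 r[T1]=4 [LOAD]
2. LOAD T0 → mem=4 r[T0]=4 [LOAD]
3. CAS T1 → mem=5 r[T1]=4 [OK]
4. LOAD T2 → mem=5 r[T2]=5 [LOAD]
5. CAS T2 → mem=6 r[T2]=5 [OK]
6. CAS T0 → mem=6 r[T0]=4 [RETRY]
7. LOAD T0 → mem=6 r[T0]=6 [LOAD]
8. LOAD T2 → mem=6 r[T2]=6 [LOAD]
9. CAS T0 → mem=7 r[T0]=6 [OK]
10. CAS T2 → mem=7 r[T2]=6 [RETRY]

T0 = (1, 1)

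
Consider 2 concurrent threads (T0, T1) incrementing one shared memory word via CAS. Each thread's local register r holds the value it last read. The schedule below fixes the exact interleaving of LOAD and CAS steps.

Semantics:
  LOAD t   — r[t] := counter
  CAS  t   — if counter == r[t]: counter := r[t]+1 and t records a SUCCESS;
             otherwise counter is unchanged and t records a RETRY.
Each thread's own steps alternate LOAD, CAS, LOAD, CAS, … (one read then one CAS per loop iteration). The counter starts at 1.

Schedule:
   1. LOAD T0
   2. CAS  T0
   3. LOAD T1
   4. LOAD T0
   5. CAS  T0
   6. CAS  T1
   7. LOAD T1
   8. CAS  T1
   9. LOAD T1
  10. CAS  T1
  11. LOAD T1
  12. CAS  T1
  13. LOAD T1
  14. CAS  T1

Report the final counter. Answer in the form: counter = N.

1. LOAD T0 → mem=1 r[T0]=1 [LOAD]
2. CAS T0 → mem=2 r[T0]=1 [OK]
3. LOAD T1 → mem=2 r[T1]=2 [LOAD]
4. LOAD T0 → mem=2 r[T0]=2 [LOAD]
5. CAS T0 → mem=3 r[T0]=2 [OK]
6. CAS T1 → mem=3 r[T1]=2 [RETRY]
7. LOAD T1 → mem=3 r[T1]=3 [LOAD]
8. CAS T1 → mem=4 r[T1]=3 [OK]
9. LOAD T1 → mem=4 r[T1]=4 [LOAD]
10. CAS T1 → mem=5 r[T1]=4 [OK]
11. LOAD T1 → mem=5 r[T1]=5 [LOAD]
12. CAS T1 → mem=6 r[T1]=5 [OK]
13. LOAD T1 → mem=6 r[T1]=6 [LOAD]
14. CAS T1 → mem=7 r[T1]=6 [OK]

counter = 7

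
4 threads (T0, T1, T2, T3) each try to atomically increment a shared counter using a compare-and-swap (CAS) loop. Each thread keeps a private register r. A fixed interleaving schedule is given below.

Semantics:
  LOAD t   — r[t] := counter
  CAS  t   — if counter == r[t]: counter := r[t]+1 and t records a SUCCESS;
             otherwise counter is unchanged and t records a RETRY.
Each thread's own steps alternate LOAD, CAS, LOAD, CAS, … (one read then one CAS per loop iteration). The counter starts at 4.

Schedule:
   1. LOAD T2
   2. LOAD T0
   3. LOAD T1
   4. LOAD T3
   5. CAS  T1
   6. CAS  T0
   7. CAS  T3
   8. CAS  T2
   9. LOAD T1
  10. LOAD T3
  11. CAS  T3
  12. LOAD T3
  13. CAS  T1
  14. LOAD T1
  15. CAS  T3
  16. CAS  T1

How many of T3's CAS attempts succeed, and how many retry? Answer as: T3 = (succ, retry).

T3 = (2, 1)

#1 T2 reads 4
#2 T0 reads 4
#3 T1 reads 4
#4 T3 reads 4
#5 T1 CAS(4→5) writes; counter now 5
#6 T0 CAS(4→5) fails; counter now 5
#7 T3 CAS(4→5) fails; counter now 5
#8 T2 CAS(4→5) fails; counter now 5
#9 T1 reads 5
#10 T3 reads 5
#11 T3 CAS(5→6) writes; counter now 6
#12 T3 reads 6
#13 T1 CAS(5→6) fails; counter now 6
#14 T1 reads 6
#15 T3 CAS(6→7) writes; counter now 7
#16 T1 CAS(6→7) fails; counter now 7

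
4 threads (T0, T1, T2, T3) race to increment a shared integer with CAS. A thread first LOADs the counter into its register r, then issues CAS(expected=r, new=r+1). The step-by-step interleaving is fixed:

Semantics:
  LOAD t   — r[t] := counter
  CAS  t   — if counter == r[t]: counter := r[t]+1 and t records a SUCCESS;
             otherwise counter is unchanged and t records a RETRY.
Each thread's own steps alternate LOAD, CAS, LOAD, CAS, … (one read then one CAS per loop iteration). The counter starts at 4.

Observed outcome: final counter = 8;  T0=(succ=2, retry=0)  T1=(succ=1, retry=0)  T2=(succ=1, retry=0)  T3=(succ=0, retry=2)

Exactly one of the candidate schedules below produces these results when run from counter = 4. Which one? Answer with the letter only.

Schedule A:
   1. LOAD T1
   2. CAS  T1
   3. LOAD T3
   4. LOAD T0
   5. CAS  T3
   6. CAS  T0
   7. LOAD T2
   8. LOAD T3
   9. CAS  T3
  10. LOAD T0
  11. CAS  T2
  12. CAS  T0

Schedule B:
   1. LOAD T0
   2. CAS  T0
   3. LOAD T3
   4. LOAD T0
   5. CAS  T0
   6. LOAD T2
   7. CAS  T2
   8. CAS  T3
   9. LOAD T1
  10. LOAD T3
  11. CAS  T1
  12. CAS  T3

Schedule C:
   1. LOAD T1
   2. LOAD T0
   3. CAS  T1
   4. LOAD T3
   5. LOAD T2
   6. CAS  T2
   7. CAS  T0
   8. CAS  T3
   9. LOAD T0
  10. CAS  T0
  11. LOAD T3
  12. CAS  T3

Tracing schedule B:
   1) LOAD T0:  M=4  r_T0=4
   2) CAS  T0:  M=5  r_T0=4 ✓
   3) LOAD T3:  M=5  r_T3=5
   4) LOAD T0:  M=5  r_T0=5
   5) CAS  T0:  M=6  r_T0=5 ✓
   6) LOAD T2:  M=6  r_T2=6
   7) CAS  T2:  M=7  r_T2=6 ✓
   8) CAS  T3:  M=7  r_T3=5 ✗
   9) LOAD T1:  M=7  r_T1=7
  10) LOAD T3:  M=7  r_T3=7
  11) CAS  T1:  M=8  r_T1=7 ✓
  12) CAS  T3:  M=8  r_T3=7 ✗

B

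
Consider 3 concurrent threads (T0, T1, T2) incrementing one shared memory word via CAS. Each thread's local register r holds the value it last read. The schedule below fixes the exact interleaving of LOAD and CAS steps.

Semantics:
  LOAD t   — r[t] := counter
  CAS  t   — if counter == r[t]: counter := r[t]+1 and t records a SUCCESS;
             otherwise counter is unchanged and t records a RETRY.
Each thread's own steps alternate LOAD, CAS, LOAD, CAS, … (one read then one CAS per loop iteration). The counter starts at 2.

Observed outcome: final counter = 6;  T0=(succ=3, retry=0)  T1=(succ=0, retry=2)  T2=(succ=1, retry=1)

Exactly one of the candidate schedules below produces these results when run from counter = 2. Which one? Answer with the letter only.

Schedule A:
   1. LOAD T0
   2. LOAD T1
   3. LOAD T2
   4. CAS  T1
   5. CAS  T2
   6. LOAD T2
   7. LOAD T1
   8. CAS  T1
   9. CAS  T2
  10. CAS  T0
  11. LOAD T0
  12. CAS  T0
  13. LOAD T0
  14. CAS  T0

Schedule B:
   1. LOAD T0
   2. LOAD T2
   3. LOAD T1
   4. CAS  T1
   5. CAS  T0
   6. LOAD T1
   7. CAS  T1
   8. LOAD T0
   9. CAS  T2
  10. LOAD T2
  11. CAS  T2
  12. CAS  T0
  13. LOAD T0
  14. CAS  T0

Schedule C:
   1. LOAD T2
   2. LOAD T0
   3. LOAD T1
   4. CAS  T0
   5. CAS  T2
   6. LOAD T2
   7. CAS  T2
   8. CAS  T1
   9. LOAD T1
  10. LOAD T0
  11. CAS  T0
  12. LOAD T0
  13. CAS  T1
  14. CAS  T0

Run C:
   1) LOAD T2:  M=2  r_T2=2
   2) LOAD T0:  M=2  r_T0=2
   3) LOAD T1:  M=2  r_T1=2
   4) CAS  T0:  M=3  r_T0=2 ✓
   5) CAS  T2:  M=3  r_T2=2 ✗
   6) LOAD T2:  M=3  r_T2=3
   7) CAS  T2:  M=4  r_T2=3 ✓
   8) CAS  T1:  M=4  r_T1=2 ✗
   9) LOAD T1:  M=4  r_T1=4
  10) LOAD T0:  M=4  r_T0=4
  11) CAS  T0:  M=5  r_T0=4 ✓
  12) LOAD T0:  M=5  r_T0=5
  13) CAS  T1:  M=5  r_T1=4 ✗
  14) CAS  T0:  M=6  r_T0=5 ✓

C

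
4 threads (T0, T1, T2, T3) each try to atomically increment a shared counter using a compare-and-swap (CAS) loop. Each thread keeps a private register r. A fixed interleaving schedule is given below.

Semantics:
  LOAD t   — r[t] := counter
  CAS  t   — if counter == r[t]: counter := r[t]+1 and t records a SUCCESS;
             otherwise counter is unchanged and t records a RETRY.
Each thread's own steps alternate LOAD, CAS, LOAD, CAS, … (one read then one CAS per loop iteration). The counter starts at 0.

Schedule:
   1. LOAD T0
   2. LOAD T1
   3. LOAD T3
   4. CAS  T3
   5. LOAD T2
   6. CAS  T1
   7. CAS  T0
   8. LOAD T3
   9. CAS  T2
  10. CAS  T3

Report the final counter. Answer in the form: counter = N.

   1) LOAD T0:  M=0  r_T0=0
   2) LOAD T1:  M=0  r_T1=0
   3) LOAD T3:  M=0  r_T3=0
   4) CAS  T3:  M=1  r_T3=0 ✓
   5) LOAD T2:  M=1  r_T2=1
   6) CAS  T1:  M=1  r_T1=0 ✗
   7) CAS  T0:  M=1  r_T0=0 ✗
   8) LOAD T3:  M=1  r_T3=1
   9) CAS  T2:  M=2  r_T2=1 ✓
  10) CAS  T3:  M=2  r_T3=1 ✗

counter = 2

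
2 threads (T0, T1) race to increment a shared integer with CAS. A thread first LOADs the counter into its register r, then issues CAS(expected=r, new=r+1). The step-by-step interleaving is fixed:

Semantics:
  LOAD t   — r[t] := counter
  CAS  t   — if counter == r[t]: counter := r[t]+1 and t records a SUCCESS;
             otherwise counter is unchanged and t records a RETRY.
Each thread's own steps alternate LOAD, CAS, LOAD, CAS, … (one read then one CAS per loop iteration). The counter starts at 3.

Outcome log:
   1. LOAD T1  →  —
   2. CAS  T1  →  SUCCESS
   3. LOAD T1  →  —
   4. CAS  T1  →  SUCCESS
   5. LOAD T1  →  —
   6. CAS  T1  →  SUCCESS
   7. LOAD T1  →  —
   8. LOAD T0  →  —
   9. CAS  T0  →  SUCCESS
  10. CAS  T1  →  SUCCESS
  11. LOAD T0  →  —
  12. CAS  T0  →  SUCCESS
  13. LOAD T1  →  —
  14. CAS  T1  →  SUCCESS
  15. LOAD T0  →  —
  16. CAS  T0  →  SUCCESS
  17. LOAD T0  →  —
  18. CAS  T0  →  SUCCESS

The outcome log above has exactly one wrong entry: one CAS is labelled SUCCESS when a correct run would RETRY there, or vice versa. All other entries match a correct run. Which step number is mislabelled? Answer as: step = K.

step = 10

Re-executing:
1. LOAD T1 → mem=3 r[T1]=3 [LOAD]
2. CAS T1 → mem=4 r[T1]=3 [OK]
3. LOAD T1 → mem=4 r[T1]=4 [LOAD]
4. CAS T1 → mem=5 r[T1]=4 [OK]
5. LOAD T1 → mem=5 r[T1]=5 [LOAD]
6. CAS T1 → mem=6 r[T1]=5 [OK]
7. LOAD T1 → mem=6 r[T1]=6 [LOAD]
8. LOAD T0 → mem=6 r[T0]=6 [LOAD]
9. CAS T0 → mem=7 r[T0]=6 [OK]
10. CAS T1 → mem=7 r[T1]=6 [RETRY]
11. LOAD T0 → mem=7 r[T0]=7 [LOAD]
12. CAS T0 → mem=8 r[T0]=7 [OK]
13. LOAD T1 → mem=8 r[T1]=8 [LOAD]
14. CAS T1 → mem=9 r[T1]=8 [OK]
15. LOAD T0 → mem=9 r[T0]=9 [LOAD]
16. CAS T0 → mem=10 r[T0]=9 [OK]
17. LOAD T0 → mem=10 r[T0]=10 [LOAD]
18. CAS T0 → mem=11 r[T0]=10 [OK]
Flip is step 10.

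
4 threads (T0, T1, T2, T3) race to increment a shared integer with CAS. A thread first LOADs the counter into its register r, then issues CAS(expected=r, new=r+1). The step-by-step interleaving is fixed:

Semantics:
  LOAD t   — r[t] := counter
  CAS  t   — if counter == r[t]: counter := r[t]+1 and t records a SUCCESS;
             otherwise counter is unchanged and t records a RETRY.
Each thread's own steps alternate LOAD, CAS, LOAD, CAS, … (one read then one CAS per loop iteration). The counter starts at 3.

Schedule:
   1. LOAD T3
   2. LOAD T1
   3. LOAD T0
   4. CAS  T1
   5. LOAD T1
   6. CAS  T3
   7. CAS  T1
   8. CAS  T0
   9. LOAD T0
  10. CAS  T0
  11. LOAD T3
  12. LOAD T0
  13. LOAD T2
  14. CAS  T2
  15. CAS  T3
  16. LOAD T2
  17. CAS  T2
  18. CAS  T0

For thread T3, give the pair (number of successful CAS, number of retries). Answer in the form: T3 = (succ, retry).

T3 = (0, 2)

1. LOAD T3 → mem=3 r[T3]=3 [LOAD]
2. LOAD T1 → mem=3 r[T1]=3 [LOAD]
3. LOAD T0 → mem=3 r[T0]=3 [LOAD]
4. CAS T1 → mem=4 r[T1]=3 [OK]
5. LOAD T1 → mem=4 r[T1]=4 [LOAD]
6. CAS T3 → mem=4 r[T3]=3 [RETRY]
7. CAS T1 → mem=5 r[T1]=4 [OK]
8. CAS T0 → mem=5 r[T0]=3 [RETRY]
9. LOAD T0 → mem=5 r[T0]=5 [LOAD]
10. CAS T0 → mem=6 r[T0]=5 [OK]
11. LOAD T3 → mem=6 r[T3]=6 [LOAD]
12. LOAD T0 → mem=6 r[T0]=6 [LOAD]
13. LOAD T2 → mem=6 r[T2]=6 [LOAD]
14. CAS T2 → mem=7 r[T2]=6 [OK]
15. CAS T3 → mem=7 r[T3]=6 [RETRY]
16. LOAD T2 → mem=7 r[T2]=7 [LOAD]
17. CAS T2 → mem=8 r[T2]=7 [OK]
18. CAS T0 → mem=8 r[T0]=6 [RETRY]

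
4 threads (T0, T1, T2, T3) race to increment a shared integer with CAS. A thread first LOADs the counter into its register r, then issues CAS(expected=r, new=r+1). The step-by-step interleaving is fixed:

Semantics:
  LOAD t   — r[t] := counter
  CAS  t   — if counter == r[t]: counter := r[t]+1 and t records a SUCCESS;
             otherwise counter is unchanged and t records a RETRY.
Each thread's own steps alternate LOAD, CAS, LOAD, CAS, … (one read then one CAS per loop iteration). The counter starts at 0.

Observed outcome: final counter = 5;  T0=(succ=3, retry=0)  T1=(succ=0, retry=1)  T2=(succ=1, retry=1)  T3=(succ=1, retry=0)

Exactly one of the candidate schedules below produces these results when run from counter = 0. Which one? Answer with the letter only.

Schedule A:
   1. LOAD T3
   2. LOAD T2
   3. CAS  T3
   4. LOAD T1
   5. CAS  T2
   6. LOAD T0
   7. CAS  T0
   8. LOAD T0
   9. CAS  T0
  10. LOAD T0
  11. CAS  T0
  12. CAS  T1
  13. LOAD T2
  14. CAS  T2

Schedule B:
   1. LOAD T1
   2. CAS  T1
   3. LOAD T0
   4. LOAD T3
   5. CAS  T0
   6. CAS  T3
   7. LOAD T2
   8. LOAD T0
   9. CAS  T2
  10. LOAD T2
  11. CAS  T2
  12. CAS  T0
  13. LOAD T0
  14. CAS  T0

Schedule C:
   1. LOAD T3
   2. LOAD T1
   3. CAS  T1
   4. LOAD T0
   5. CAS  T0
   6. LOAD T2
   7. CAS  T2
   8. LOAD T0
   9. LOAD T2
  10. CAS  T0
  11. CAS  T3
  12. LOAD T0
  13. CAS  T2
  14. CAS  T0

Run A:
#1 T3 reads 0
#2 T2 reads 0
#3 T3 CAS(0→1) writes; counter now 1
#4 T1 reads 1
#5 T2 CAS(0→1) fails; counter now 1
#6 T0 reads 1
#7 T0 CAS(1→2) writes; counter now 2
#8 T0 reads 2
#9 T0 CAS(2→3) writes; counter now 3
#10 T0 reads 3
#11 T0 CAS(3→4) writes; counter now 4
#12 T1 CAS(1→2) fails; counter now 4
#13 T2 reads 4
#14 T2 CAS(4→5) writes; counter now 5

A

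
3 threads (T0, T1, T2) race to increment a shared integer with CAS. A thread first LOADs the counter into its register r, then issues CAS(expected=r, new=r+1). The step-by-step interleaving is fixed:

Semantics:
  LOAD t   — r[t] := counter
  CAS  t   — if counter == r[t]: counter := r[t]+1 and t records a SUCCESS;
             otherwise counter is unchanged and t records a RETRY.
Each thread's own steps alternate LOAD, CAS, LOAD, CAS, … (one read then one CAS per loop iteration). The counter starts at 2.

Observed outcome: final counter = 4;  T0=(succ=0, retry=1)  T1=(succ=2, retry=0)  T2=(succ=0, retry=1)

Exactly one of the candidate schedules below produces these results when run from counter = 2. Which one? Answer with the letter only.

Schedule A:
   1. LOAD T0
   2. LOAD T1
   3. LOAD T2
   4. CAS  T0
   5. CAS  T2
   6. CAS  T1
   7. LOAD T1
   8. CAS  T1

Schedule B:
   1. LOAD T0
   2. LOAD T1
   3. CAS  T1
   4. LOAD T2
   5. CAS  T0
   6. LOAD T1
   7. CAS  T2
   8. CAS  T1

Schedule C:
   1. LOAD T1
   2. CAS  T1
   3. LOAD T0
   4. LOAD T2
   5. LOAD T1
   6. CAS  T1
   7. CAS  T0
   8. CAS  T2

C

Tracing schedule C:
T1 LOAD — after: cnt=2, r=2 — load
T1 CAS — after: cnt=3, r=2 — ok
T0 LOAD — after: cnt=3, r=3 — load
T2 LOAD — after: cnt=3, r=3 — load
T1 LOAD — after: cnt=3, r=3 — load
T1 CAS — after: cnt=4, r=3 — ok
T0 CAS — after: cnt=4, r=3 — retry
T2 CAS — after: cnt=4, r=3 — retry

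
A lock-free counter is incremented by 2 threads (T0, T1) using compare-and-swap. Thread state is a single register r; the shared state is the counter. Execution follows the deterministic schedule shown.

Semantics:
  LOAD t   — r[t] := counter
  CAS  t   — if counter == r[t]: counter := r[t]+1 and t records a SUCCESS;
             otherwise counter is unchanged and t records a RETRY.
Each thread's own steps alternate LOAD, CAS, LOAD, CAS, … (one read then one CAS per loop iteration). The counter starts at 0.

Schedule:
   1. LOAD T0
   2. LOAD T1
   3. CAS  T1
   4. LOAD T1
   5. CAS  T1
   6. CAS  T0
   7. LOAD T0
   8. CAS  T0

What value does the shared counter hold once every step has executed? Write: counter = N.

counter = 3

1. LOAD T0 → mem=0 r[T0]=0 [LOAD]
2. LOAD T1 → mem=0 r[T1]=0 [LOAD]
3. CAS T1 → mem=1 r[T1]=0 [OK]
4. LOAD T1 → mem=1 r[T1]=1 [LOAD]
5. CAS T1 → mem=2 r[T1]=1 [OK]
6. CAS T0 → mem=2 r[T0]=0 [RETRY]
7. LOAD T0 → mem=2 r[T0]=2 [LOAD]
8. CAS T0 → mem=3 r[T0]=2 [OK]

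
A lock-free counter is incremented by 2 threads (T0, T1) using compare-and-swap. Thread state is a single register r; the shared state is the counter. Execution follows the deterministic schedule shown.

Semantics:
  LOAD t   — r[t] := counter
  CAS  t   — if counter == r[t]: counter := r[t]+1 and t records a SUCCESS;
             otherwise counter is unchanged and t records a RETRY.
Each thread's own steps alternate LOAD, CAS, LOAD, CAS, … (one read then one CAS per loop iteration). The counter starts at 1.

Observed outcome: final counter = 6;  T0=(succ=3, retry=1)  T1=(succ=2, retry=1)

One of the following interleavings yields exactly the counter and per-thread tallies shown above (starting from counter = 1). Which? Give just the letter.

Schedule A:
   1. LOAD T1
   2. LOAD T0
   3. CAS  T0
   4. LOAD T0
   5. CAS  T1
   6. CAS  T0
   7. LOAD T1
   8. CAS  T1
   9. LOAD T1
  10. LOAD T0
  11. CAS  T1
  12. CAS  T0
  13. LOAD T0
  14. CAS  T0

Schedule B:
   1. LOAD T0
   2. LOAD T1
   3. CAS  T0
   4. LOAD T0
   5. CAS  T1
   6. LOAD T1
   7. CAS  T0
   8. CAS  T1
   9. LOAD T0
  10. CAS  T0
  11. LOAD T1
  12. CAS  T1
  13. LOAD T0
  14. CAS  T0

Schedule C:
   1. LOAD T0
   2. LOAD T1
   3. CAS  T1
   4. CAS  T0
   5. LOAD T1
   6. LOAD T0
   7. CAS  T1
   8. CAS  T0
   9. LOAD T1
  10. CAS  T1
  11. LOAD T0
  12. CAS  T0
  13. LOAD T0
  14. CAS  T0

A

Simulating candidate A:
T1 LOAD — after: cnt=1, r=1 — load
T0 LOAD — after: cnt=1, r=1 — load
T0 CAS — after: cnt=2, r=1 — ok
T0 LOAD — after: cnt=2, r=2 — load
T1 CAS — after: cnt=2, r=1 — retry
T0 CAS — after: cnt=3, r=2 — ok
T1 LOAD — after: cnt=3, r=3 — load
T1 CAS — after: cnt=4, r=3 — ok
T1 LOAD — after: cnt=4, r=4 — load
T0 LOAD — after: cnt=4, r=4 — load
T1 CAS — after: cnt=5, r=4 — ok
T0 CAS — after: cnt=5, r=4 — retry
T0 LOAD — after: cnt=5, r=5 — load
T0 CAS — after: cnt=6, r=5 — ok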